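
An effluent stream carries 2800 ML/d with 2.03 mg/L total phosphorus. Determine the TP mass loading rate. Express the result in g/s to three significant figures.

65.8 g/s

2800 ML/d = 32.41 m³/s.
Mass flux = Q·C = 32.41 m³/s × 2.03 g/m³ = 65.79 g/s.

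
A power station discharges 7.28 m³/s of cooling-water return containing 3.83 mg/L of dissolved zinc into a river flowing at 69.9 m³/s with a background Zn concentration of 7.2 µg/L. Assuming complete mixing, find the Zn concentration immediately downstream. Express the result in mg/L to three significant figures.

7.2 µg/L = 0.0072 mg/L.
Conservation of mass across the mixing zone: C = (7.28·3.83 + 69.9·0.0072) / (7.28 + 69.9) = 28.39/77.18 = 0.3678 mg/L.

0.368 mg/L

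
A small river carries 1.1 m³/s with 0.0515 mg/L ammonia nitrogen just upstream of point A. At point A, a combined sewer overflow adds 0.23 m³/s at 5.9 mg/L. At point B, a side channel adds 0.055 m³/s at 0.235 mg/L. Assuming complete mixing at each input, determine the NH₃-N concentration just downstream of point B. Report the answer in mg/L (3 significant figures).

1.03 mg/L

After input A: C = (1.1·0.0515 + 0.23·5.9) / 1.33 = 1.063 mg/L.
After input B: C = (1.33·1.063 + 0.055·0.235) / 1.385 = 1.03 mg/L.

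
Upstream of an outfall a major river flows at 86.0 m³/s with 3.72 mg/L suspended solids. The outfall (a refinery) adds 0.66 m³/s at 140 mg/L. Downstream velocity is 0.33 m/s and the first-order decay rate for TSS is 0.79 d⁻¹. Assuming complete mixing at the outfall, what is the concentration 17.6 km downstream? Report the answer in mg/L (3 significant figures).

After complete mixing, C₀ = (0.66·140 + 86·3.72) / 86.66 = 4.758 mg/L.
Travel time t = 1.76e+04 m / 0.33 m/s = 5.333e+04 s = 0.6173 d.
C = 4.758·exp(−0.79·0.6173) = 4.758·0.6141 = 2.922 mg/L.

2.92 mg/L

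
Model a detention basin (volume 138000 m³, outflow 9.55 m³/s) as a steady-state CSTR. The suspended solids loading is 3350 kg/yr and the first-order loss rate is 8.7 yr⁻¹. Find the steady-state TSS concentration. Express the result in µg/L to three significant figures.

11.1 µg/L

Outflow Q = 9.55 m³/s × 3.156e+07 s/yr = 3.014e+08 m³/yr.
Steady-state CSTR mass balance: W = Q·C + k·V·C, so C = W/(Q + kV).
Q + kV = 3.014e+08 + 8.7·138000 = 3.026e+08 m³/yr.
C = 3350/3.026e+08 = 1.107e-05 kg/m³ = 0.01107 mg/L = 11.07 µg/L.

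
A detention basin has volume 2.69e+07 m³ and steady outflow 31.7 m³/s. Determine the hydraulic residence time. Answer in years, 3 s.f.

Q = 31.7 m³/s × 3.156e+07 s/yr = 1e+09 m³/yr.
Hydraulic residence time τ = V/Q = 2.69e+07/1e+09 = 0.02689 yr.

0.0269 yr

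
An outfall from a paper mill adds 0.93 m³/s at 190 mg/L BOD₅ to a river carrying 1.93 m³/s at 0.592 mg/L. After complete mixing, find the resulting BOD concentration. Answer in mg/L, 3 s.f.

62.2 mg/L

Conservation of mass across the mixing zone: C = (0.93·190 + 1.93·0.592) / (0.93 + 1.93) = 177.8/2.86 = 62.18 mg/L.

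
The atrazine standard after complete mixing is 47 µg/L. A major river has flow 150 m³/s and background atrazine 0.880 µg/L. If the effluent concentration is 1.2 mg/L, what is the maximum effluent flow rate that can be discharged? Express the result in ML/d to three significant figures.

518 ML/d

0.880 µg/L = 0.00088 mg/L.
47 µg/L = 0.047 mg/L.
Mass balance at complete mixing: C_std·(Q_w + Q_r) = Q_w·C_e + Q_r·C_b.
Rearranging, Q_w = Q_r·(C_std − C_b)/(C_e − C_std) = 150·(0.047 − 0.00088) / (1.2 − 0.047) = 6 m³/s.
= 518.4 ML/d.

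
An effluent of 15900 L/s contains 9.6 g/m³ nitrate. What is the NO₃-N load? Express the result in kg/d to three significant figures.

15900 L/s = 15.9 m³/s.
Mass flux = Q·C = 15.9 m³/s × 9.6 g/m³ = 152.6 g/s.
= 152.6 g/s × 86.4 = 1.319e+04 kg/d.

13200 kg/d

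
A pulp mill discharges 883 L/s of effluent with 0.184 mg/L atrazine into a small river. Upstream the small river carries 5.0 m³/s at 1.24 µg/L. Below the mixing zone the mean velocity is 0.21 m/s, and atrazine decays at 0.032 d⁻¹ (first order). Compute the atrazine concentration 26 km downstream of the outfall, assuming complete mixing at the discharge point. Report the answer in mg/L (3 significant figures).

883 L/s = 0.883 m³/s.
1.24 µg/L = 0.00124 mg/L.
After complete mixing, C₀ = (0.883·0.184 + 5·0.00124) / 5.883 = 0.02867 mg/L.
Travel time t = 2.6e+04 m / 0.21 m/s = 1.238e+05 s = 1.433 d.
C = 0.02867·exp(−0.032·1.433) = 0.02867·0.9552 = 0.02739 mg/L.

0.0274 mg/L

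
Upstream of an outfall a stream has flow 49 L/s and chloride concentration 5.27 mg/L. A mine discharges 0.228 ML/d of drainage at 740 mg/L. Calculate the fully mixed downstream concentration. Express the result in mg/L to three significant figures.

0.228 ML/d = 0.002639 m³/s.
49 L/s = 0.049 m³/s.
By mass balance at complete mixing, C = (0.002639·740 + 0.049·5.27) / (0.002639 + 0.049) = 2.211/0.05164 = 42.82 mg/L.

42.8 mg/L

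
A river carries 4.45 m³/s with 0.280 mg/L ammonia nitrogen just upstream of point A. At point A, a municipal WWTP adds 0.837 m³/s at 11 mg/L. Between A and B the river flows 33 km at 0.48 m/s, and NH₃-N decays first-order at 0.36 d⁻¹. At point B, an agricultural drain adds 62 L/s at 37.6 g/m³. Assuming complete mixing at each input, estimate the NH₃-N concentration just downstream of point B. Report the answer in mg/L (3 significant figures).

After input A: C = (4.45·0.28 + 0.837·11) / 5.287 = 1.977 mg/L.
Over the 33 km reach to input B (t = 6.875e+04 s = 0.7957 d), decay gives C = 1.977·exp(−0.36·0.7957) = 1.485 mg/L.
62 L/s = 0.062 m³/s.
After input B: C = (5.287·1.485 + 0.062·37.6) / 5.349 = 1.903 mg/L.

1.90 mg/L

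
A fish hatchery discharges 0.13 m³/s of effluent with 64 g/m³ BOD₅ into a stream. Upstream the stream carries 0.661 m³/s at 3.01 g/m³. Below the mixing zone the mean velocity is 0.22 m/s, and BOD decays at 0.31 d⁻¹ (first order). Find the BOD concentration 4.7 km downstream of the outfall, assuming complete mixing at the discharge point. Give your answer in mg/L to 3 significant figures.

After complete mixing, C₀ = (0.13·64 + 0.661·3.01) / 0.791 = 13.03 mg/L.
Travel time t = 4700 m / 0.22 m/s = 2.136e+04 s = 0.2473 d.
C = 13.03·exp(−0.31·0.2473) = 13.03·0.9262 = 12.07 mg/L.

12.1 mg/L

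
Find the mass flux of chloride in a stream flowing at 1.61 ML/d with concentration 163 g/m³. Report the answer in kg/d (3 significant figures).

1.61 ML/d = 0.01863 m³/s.
Mass flux = Q·C = 0.01863 m³/s × 163 g/m³ = 3.037 g/s.
= 3.037 g/s × 86.4 = 262.4 kg/d.

262 kg/d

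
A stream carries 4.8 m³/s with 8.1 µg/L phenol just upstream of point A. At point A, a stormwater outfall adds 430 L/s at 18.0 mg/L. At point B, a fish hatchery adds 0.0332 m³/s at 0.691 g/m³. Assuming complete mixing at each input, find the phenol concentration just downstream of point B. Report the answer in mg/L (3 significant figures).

8.1 µg/L = 0.0081 mg/L.
430 L/s = 0.43 m³/s.
After input A: C = (4.8·0.0081 + 0.43·18) / 5.23 = 1.487 mg/L.
After input B: C = (5.23·1.487 + 0.0332·0.691) / 5.263 = 1.482 mg/L.

1.48 mg/L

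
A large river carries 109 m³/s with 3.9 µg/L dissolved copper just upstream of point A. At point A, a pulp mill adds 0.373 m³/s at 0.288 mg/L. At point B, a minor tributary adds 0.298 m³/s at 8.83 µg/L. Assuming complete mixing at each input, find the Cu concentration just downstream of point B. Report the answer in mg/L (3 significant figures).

3.9 µg/L = 0.0039 mg/L.
After input A: C = (109·0.0039 + 0.373·0.288) / 109.4 = 0.004869 mg/L.
8.83 µg/L = 0.00883 mg/L.
After input B: C = (109.4·0.004869 + 0.298·0.00883) / 109.7 = 0.00488 mg/L.

0.00488 mg/L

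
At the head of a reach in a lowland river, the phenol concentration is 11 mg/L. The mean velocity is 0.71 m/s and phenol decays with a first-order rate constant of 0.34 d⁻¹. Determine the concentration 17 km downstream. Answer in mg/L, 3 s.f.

Travel time t = 17 km / 0.71 m/s = 1.7e+04/0.71 = 2.394e+04 s = 0.2771 d.
First-order decay: C = 11·exp(−0.34·0.2771) = 11·0.9101 = 10.01 mg/L.

10.0 mg/L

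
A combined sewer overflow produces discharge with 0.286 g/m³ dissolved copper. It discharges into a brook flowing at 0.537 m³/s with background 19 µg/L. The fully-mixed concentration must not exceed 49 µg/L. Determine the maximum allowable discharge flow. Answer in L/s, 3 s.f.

19 µg/L = 0.019 mg/L.
49 µg/L = 0.049 mg/L.
Mass balance at complete mixing: C_std·(Q_w + Q_r) = Q_w·C_e + Q_r·C_b.
Rearranging, Q_w = Q_r·(C_std − C_b)/(C_e − C_std) = 0.537·(0.049 − 0.019) / (0.286 − 0.049) = 0.06797 m³/s.
= 67.97 L/s.

68.0 L/s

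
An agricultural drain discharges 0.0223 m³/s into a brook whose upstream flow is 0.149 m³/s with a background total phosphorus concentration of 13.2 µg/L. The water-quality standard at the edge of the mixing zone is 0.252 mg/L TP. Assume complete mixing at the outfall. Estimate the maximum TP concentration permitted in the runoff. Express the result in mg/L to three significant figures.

1.85 mg/L

13.2 µg/L = 0.0132 mg/L.
Mass balance: 0.252·0.1713 = 0.0223·Cₑ + 0.149·0.0132.
Cₑ = (0.04317 − 0.001967) / 0.0223 = 1.848 mg/L.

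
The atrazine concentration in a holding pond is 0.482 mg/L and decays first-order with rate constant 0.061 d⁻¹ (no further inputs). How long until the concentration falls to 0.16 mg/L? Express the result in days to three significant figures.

t = ln(C₀/C)/k = ln(0.482/0.16)/0.061 = 1.103/0.061 = 18.08 d.

18.1 d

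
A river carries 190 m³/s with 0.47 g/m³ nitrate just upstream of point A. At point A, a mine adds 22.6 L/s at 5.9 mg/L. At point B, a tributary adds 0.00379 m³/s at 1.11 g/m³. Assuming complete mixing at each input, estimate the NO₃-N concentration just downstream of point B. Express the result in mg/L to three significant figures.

0.471 mg/L

22.6 L/s = 0.0226 m³/s.
After input A: C = (190·0.47 + 0.0226·5.9) / 190 = 0.4706 mg/L.
After input B: C = (190·0.4706 + 0.00379·1.11) / 190 = 0.4707 mg/L.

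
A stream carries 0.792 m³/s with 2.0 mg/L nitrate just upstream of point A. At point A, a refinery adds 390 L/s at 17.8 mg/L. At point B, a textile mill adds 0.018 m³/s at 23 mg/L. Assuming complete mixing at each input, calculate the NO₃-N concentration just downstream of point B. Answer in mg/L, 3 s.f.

7.45 mg/L

390 L/s = 0.39 m³/s.
After input A: C = (0.792·2 + 0.39·17.8) / 1.182 = 7.213 mg/L.
After input B: C = (1.182·7.213 + 0.018·23) / 1.2 = 7.45 mg/L.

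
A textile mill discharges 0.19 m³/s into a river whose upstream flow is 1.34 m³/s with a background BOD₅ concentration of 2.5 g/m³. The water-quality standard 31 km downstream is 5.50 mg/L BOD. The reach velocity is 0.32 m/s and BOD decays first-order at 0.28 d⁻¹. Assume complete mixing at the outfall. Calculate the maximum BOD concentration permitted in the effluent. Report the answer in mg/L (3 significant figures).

Travel time to the compliance point: t = 3.1e+04/0.32 = 9.688e+04 s = 1.121 d; decay factor exp(−0.28·1.121) = 0.7306.
So the concentration just after mixing may be at most 5.5/0.7306 = 7.528 mg/L.
Mass balance: 7.528·1.53 = 0.19·Cₑ + 1.34·2.5.
Cₑ = (11.52 − 3.35) / 0.19 = 42.99 mg/L.

43.0 mg/L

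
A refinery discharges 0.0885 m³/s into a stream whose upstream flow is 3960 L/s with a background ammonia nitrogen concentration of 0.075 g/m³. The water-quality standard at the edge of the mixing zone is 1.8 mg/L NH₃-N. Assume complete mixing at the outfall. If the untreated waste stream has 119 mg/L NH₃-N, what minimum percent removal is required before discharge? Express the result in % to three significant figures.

3960 L/s = 3.96 m³/s.
Mass balance: 1.8·4.048 = 0.0885·Cₑ + 3.96·0.075.
Cₑ = (7.287 − 0.297) / 0.0885 = 78.99 mg/L.
Required removal = 1 − 78.99/119 = 33.62 %.

33.6 %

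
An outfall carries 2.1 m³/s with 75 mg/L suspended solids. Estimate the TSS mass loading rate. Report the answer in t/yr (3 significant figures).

4970 t/yr

Mass flux = Q·C = 2.1 m³/s × 75 g/m³ = 157.5 g/s.
= 157.5 g/s × 31.56 = 4970 t/yr.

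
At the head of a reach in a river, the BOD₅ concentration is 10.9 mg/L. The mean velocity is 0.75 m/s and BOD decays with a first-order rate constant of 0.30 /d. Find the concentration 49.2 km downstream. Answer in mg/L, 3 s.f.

Travel time t = 49.2 km / 0.75 m/s = 4.92e+04/0.75 = 6.56e+04 s = 0.7593 d.
First-order decay: C = 10.9·exp(−0.30·0.7593) = 10.9·0.7963 = 8.68 mg/L.

8.68 mg/L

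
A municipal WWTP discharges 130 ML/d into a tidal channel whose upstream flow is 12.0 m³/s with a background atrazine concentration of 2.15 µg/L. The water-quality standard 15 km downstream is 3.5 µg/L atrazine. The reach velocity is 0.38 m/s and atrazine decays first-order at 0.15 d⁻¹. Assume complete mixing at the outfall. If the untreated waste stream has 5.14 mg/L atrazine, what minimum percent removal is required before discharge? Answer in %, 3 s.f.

99.7 %

130 ML/d = 1.505 m³/s.
2.15 µg/L = 0.00215 mg/L.
3.5 µg/L = 0.0035 mg/L.
Travel time to the compliance point: t = 1.5e+04/0.38 = 3.947e+04 s = 0.4569 d; decay factor exp(−0.15·0.4569) = 0.9338.
So the concentration just after mixing may be at most 0.0035/0.9338 = 0.003748 mg/L.
Mass balance: 0.003748·13.5 = 1.505·Cₑ + 12·0.00215.
Cₑ = (0.05062 − 0.0258) / 1.505 = 0.0165 mg/L.
Required removal = 1 − 0.0165/5.14 = 99.68 %.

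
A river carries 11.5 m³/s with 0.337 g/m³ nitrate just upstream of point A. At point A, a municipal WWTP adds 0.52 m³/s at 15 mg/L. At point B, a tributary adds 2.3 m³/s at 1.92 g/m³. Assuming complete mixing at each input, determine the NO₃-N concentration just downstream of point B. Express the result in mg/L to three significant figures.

After input A: C = (11.5·0.337 + 0.52·15) / 12.02 = 0.9713 mg/L.
After input B: C = (12.02·0.9713 + 2.3·1.92) / 14.32 = 1.124 mg/L.

1.12 mg/L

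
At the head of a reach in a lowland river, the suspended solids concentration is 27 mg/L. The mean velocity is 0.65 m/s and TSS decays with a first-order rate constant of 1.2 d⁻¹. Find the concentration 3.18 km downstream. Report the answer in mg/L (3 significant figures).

25.2 mg/L

Travel time t = 3.18 km / 0.65 m/s = 3180/0.65 = 4892 s = 0.05662 d.
First-order decay: C = 27·exp(−1.2·0.05662) = 27·0.9343 = 25.23 mg/L.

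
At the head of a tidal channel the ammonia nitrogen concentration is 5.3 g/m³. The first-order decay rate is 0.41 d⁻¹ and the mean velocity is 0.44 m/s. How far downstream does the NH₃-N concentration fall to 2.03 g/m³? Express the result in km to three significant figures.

89.0 km

From C = C₀·e^(−kt), t = ln(C₀/C)/k = ln(5.3/2.03)/0.41 = 0.9597/0.41 = 2.341 d.
Distance = v·t = 0.44 m/s × 2.022e+05 s = 8.898e+04 m = 88.98 km.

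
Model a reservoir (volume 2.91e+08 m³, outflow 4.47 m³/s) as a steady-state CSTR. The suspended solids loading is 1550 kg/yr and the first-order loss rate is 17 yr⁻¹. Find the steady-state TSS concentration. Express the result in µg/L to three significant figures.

Outflow Q = 4.47 m³/s × 3.156e+07 s/yr = 1.411e+08 m³/yr.
Steady-state CSTR mass balance: W = Q·C + k·V·C, so C = W/(Q + kV).
Q + kV = 1.411e+08 + 17·2.91e+08 = 5.088e+09 m³/yr.
C = 1550/5.088e+09 = 3.046e-07 kg/m³ = 0.0003046 mg/L = 0.3046 µg/L.

0.305 µg/L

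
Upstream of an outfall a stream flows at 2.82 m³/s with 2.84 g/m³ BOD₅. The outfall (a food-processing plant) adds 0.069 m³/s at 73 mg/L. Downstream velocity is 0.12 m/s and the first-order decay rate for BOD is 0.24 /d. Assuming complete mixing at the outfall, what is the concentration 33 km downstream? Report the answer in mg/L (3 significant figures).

2.10 mg/L

After complete mixing, C₀ = (0.069·73 + 2.82·2.84) / 2.889 = 4.516 mg/L.
Travel time t = 3.3e+04 m / 0.12 m/s = 2.75e+05 s = 3.183 d.
C = 4.516·exp(−0.24·3.183) = 4.516·0.4659 = 2.104 mg/L.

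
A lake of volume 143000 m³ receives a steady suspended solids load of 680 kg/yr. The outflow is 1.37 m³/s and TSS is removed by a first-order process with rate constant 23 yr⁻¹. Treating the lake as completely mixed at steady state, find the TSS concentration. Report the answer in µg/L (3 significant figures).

14.6 µg/L

Outflow Q = 1.37 m³/s × 3.156e+07 s/yr = 4.323e+07 m³/yr.
Steady-state CSTR mass balance: W = Q·C + k·V·C, so C = W/(Q + kV).
Q + kV = 4.323e+07 + 23·143000 = 4.652e+07 m³/yr.
C = 680/4.652e+07 = 1.462e-05 kg/m³ = 0.01462 mg/L = 14.62 µg/L.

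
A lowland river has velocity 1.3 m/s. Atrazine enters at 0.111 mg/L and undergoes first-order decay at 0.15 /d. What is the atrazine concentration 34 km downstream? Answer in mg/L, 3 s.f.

0.106 mg/L

Travel time t = 34 km / 1.3 m/s = 3.4e+04/1.3 = 2.615e+04 s = 0.3027 d.
First-order decay: C = 0.111·exp(−0.15·0.3027) = 0.111·0.9556 = 0.1061 mg/L.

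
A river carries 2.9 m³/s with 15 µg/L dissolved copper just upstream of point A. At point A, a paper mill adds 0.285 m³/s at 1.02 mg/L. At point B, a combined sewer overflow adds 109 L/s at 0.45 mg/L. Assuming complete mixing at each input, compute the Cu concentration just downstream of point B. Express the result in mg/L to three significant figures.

0.116 mg/L

15 µg/L = 0.015 mg/L.
After input A: C = (2.9·0.015 + 0.285·1.02) / 3.185 = 0.1049 mg/L.
109 L/s = 0.109 m³/s.
After input B: C = (3.185·0.1049 + 0.109·0.45) / 3.294 = 0.1163 mg/L.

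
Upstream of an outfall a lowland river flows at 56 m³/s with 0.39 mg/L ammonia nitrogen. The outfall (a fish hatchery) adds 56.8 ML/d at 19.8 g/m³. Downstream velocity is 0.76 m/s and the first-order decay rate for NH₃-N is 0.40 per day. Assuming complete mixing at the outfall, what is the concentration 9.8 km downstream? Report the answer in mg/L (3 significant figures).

0.580 mg/L

56.8 ML/d = 0.6574 m³/s.
After complete mixing, C₀ = (0.6574·19.8 + 56·0.39) / 56.66 = 0.6152 mg/L.
Travel time t = 9800 m / 0.76 m/s = 1.289e+04 s = 0.1492 d.
C = 0.6152·exp(−0.40·0.1492) = 0.6152·0.942 = 0.5796 mg/L.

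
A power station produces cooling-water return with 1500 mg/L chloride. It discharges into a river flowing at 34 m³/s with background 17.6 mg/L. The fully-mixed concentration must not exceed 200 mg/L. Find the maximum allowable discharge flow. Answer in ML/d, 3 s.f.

Mass balance at complete mixing: C_std·(Q_w + Q_r) = Q_w·C_e + Q_r·C_b.
Rearranging, Q_w = Q_r·(C_std − C_b)/(C_e − C_std) = 34·(200 − 17.6) / (1500 − 200) = 4.77 m³/s.
= 412.2 ML/d.

412 ML/d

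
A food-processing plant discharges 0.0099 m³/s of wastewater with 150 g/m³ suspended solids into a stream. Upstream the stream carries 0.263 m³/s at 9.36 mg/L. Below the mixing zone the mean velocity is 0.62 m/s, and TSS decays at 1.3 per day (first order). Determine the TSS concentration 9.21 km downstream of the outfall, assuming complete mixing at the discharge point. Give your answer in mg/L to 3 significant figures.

11.6 mg/L

After complete mixing, C₀ = (0.0099·150 + 0.263·9.36) / 0.2729 = 14.46 mg/L.
Travel time t = 9210 m / 0.62 m/s = 1.485e+04 s = 0.1719 d.
C = 14.46·exp(−1.3·0.1719) = 14.46·0.7997 = 11.57 mg/L.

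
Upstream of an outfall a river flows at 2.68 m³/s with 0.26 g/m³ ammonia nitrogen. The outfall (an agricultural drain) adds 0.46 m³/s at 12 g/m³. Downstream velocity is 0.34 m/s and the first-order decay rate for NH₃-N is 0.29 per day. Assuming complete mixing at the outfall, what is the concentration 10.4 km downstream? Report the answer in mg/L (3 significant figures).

After complete mixing, C₀ = (0.46·12 + 2.68·0.26) / 3.14 = 1.98 mg/L.
Travel time t = 1.04e+04 m / 0.34 m/s = 3.059e+04 s = 0.354 d.
C = 1.98·exp(−0.29·0.354) = 1.98·0.9024 = 1.787 mg/L.

1.79 mg/L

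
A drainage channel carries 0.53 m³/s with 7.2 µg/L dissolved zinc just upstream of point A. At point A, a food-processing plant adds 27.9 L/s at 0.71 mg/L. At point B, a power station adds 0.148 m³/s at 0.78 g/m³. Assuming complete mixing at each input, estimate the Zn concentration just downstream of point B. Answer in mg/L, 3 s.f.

7.2 µg/L = 0.0072 mg/L.
27.9 L/s = 0.0279 m³/s.
After input A: C = (0.53·0.0072 + 0.0279·0.71) / 0.5579 = 0.04235 mg/L.
After input B: C = (0.5579·0.04235 + 0.148·0.78) / 0.7059 = 0.197 mg/L.

0.197 mg/L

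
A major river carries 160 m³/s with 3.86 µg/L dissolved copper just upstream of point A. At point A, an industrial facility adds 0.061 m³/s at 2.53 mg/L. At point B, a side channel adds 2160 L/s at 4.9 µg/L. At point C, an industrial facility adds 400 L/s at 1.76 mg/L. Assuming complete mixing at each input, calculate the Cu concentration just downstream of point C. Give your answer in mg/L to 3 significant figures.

0.00914 mg/L

3.86 µg/L = 0.00386 mg/L.
After input A: C = (160·0.00386 + 0.061·2.53) / 160.1 = 0.004823 mg/L.
2160 L/s = 2.16 m³/s.
4.9 µg/L = 0.0049 mg/L.
After input B: C = (160.1·0.004823 + 2.16·0.0049) / 162.2 = 0.004824 mg/L.
400 L/s = 0.4 m³/s.
After input C: C = (162.2·0.004824 + 0.4·1.76) / 162.6 = 0.009141 mg/L.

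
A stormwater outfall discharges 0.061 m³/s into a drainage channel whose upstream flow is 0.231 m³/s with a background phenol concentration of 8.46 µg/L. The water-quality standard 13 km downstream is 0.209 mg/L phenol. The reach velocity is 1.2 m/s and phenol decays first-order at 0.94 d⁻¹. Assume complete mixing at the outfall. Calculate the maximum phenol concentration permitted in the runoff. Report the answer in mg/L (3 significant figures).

8.46 µg/L = 0.00846 mg/L.
Travel time to the compliance point: t = 1.3e+04/1.2 = 1.083e+04 s = 0.1254 d; decay factor exp(−0.94·0.1254) = 0.8888.
So the concentration just after mixing may be at most 0.209/0.8888 = 0.2351 mg/L.
Mass balance: 0.2351·0.292 = 0.061·Cₑ + 0.231·0.00846.
Cₑ = (0.06866 − 0.001954) / 0.061 = 1.094 mg/L.

1.09 mg/L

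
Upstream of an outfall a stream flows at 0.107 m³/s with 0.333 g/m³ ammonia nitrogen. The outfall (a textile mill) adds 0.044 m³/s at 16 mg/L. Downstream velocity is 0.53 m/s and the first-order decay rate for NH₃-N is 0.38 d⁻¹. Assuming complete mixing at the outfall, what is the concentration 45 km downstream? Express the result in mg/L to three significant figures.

3.37 mg/L

After complete mixing, C₀ = (0.044·16 + 0.107·0.333) / 0.151 = 4.898 mg/L.
Travel time t = 4.5e+04 m / 0.53 m/s = 8.491e+04 s = 0.9827 d.
C = 4.898·exp(−0.38·0.9827) = 4.898·0.6884 = 3.372 mg/L.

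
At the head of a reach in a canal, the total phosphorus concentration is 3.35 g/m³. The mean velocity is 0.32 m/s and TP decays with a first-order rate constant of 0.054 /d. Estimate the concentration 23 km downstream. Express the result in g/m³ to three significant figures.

3.20 g/m³

Travel time t = 23 km / 0.32 m/s = 2.3e+04/0.32 = 7.188e+04 s = 0.8319 d.
First-order decay: C = 3.35·exp(−0.054·0.8319) = 3.35·0.9561 = 3.203 g/m³.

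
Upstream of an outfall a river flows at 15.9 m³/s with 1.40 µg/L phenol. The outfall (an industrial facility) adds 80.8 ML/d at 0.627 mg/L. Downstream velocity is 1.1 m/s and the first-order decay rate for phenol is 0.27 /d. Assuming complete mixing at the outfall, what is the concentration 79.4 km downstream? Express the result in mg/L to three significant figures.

80.8 ML/d = 0.9352 m³/s.
1.40 µg/L = 0.0014 mg/L.
After complete mixing, C₀ = (0.9352·0.627 + 15.9·0.0014) / 16.84 = 0.03615 mg/L.
Travel time t = 7.94e+04 m / 1.1 m/s = 7.218e+04 s = 0.8354 d.
C = 0.03615·exp(−0.27·0.8354) = 0.03615·0.7981 = 0.02885 mg/L.

0.0289 mg/L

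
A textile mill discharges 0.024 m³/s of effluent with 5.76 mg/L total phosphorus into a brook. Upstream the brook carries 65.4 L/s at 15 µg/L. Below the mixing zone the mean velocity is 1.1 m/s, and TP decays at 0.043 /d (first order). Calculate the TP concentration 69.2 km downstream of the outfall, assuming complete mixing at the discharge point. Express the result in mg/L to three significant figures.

65.4 L/s = 0.0654 m³/s.
15 µg/L = 0.015 mg/L.
After complete mixing, C₀ = (0.024·5.76 + 0.0654·0.015) / 0.0894 = 1.557 mg/L.
Travel time t = 6.92e+04 m / 1.1 m/s = 6.291e+04 s = 0.7281 d.
C = 1.557·exp(−0.043·0.7281) = 1.557·0.9692 = 1.509 mg/L.

1.51 mg/L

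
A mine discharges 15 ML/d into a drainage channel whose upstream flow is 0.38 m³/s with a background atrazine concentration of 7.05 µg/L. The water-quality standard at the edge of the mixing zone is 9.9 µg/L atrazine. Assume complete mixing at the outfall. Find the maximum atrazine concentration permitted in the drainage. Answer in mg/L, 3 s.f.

0.0161 mg/L

15 ML/d = 0.1736 m³/s.
7.05 µg/L = 0.00705 mg/L.
9.9 µg/L = 0.0099 mg/L.
Mass balance: 0.0099·0.5536 = 0.1736·Cₑ + 0.38·0.00705.
Cₑ = (0.005481 − 0.002679) / 0.1736 = 0.01614 mg/L.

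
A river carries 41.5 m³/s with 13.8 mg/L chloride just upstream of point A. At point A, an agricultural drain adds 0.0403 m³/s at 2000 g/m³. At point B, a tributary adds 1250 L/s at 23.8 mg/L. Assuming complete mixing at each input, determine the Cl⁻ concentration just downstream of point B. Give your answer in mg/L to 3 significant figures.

16.0 mg/L

After input A: C = (41.5·13.8 + 0.0403·2000) / 41.54 = 15.73 mg/L.
1250 L/s = 1.25 m³/s.
After input B: C = (41.54·15.73 + 1.25·23.8) / 42.79 = 15.96 mg/L.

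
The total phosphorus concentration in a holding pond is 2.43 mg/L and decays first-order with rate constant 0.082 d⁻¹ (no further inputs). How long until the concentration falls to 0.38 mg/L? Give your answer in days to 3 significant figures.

t = ln(C₀/C)/k = ln(2.43/0.38)/0.082 = 1.855/0.082 = 22.63 d.

22.6 d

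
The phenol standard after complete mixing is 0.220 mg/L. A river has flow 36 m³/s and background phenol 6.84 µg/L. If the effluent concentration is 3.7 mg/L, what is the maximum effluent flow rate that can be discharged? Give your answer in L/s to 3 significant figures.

6.84 µg/L = 0.00684 mg/L.
Mass balance at complete mixing: C_std·(Q_w + Q_r) = Q_w·C_e + Q_r·C_b.
Rearranging, Q_w = Q_r·(C_std − C_b)/(C_e − C_std) = 36·(0.22 − 0.00684) / (3.7 − 0.22) = 2.205 m³/s.
= 2205 L/s.

2210 L/s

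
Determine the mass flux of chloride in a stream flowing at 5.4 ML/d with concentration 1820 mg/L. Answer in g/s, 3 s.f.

5.4 ML/d = 0.0625 m³/s.
Mass flux = Q·C = 0.0625 m³/s × 1820 g/m³ = 113.8 g/s.

114 g/s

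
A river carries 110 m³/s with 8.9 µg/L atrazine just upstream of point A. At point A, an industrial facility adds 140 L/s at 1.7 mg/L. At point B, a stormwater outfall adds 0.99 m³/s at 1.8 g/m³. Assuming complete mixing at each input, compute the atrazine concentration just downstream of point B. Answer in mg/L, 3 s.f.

0.0270 mg/L

8.9 µg/L = 0.0089 mg/L.
140 L/s = 0.14 m³/s.
After input A: C = (110·0.0089 + 0.14·1.7) / 110.1 = 0.01105 mg/L.
After input B: C = (110.1·0.01105 + 0.99·1.8) / 111.1 = 0.02699 mg/L.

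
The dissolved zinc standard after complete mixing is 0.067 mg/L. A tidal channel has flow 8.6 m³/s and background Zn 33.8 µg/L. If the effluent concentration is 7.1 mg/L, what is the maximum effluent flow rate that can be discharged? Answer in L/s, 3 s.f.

33.8 µg/L = 0.0338 mg/L.
Mass balance at complete mixing: C_std·(Q_w + Q_r) = Q_w·C_e + Q_r·C_b.
Rearranging, Q_w = Q_r·(C_std − C_b)/(C_e − C_std) = 8.6·(0.067 − 0.0338) / (7.1 − 0.067) = 0.0406 m³/s.
= 40.6 L/s.

40.6 L/s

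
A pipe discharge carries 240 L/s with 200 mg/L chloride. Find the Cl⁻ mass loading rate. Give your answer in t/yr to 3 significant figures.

1510 t/yr

240 L/s = 0.24 m³/s.
Mass flux = Q·C = 0.24 m³/s × 200 g/m³ = 48 g/s.
= 48 g/s × 31.56 = 1515 t/yr.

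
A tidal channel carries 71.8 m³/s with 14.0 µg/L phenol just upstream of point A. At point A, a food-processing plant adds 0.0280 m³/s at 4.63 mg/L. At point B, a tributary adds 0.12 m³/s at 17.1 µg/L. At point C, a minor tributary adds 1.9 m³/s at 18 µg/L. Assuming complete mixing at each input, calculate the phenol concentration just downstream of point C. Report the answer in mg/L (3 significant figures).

14.0 µg/L = 0.014 mg/L.
After input A: C = (71.8·0.014 + 0.028·4.63) / 71.83 = 0.0158 mg/L.
17.1 µg/L = 0.0171 mg/L.
After input B: C = (71.83·0.0158 + 0.12·0.0171) / 71.95 = 0.0158 mg/L.
18 µg/L = 0.018 mg/L.
After input C: C = (71.95·0.0158 + 1.9·0.018) / 73.85 = 0.01586 mg/L.

0.0159 mg/L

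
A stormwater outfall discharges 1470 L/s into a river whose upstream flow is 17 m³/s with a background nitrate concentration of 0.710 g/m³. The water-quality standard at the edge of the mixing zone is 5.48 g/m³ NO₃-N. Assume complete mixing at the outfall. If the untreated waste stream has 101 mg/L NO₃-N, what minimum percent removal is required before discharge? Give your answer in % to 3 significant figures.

40.0 %

1470 L/s = 1.47 m³/s.
Mass balance: 5.48·18.47 = 1.47·Cₑ + 17·0.71.
Cₑ = (101.2 − 12.07) / 1.47 = 60.64 mg/L.
Required removal = 1 − 60.64/101 = 39.96 %.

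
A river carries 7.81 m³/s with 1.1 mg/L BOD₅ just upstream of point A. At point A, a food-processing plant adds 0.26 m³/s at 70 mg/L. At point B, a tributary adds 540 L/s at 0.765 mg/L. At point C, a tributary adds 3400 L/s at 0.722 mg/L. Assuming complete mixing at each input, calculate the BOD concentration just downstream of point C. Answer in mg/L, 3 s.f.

2.47 mg/L

After input A: C = (7.81·1.1 + 0.26·70) / 8.07 = 3.32 mg/L.
540 L/s = 0.54 m³/s.
After input B: C = (8.07·3.32 + 0.54·0.765) / 8.61 = 3.16 mg/L.
3400 L/s = 3.4 m³/s.
After input C: C = (8.61·3.16 + 3.4·0.722) / 12.01 = 2.47 mg/L.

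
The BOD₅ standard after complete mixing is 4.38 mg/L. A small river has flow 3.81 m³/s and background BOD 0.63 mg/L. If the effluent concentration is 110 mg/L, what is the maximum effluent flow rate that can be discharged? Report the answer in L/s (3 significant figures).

Mass balance at complete mixing: C_std·(Q_w + Q_r) = Q_w·C_e + Q_r·C_b.
Rearranging, Q_w = Q_r·(C_std − C_b)/(C_e − C_std) = 3.81·(4.38 − 0.63) / (110 − 4.38) = 0.1353 m³/s.
= 135.3 L/s.

135 L/s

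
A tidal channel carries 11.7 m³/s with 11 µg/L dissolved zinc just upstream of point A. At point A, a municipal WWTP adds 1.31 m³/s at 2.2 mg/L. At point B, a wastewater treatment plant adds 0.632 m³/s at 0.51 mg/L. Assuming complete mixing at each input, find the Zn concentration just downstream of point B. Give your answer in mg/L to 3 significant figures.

11 µg/L = 0.011 mg/L.
After input A: C = (11.7·0.011 + 1.31·2.2) / 13.01 = 0.2314 mg/L.
After input B: C = (13.01·0.2314 + 0.632·0.51) / 13.64 = 0.2443 mg/L.

0.244 mg/L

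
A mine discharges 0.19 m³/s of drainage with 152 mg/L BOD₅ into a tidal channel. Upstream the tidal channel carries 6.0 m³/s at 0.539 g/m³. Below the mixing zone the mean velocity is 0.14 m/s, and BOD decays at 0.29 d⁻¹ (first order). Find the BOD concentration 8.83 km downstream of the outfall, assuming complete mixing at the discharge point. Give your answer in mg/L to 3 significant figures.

4.20 mg/L

After complete mixing, C₀ = (0.19·152 + 6·0.539) / 6.19 = 5.188 mg/L.
Travel time t = 8830 m / 0.14 m/s = 6.307e+04 s = 0.73 d.
C = 5.188·exp(−0.29·0.73) = 5.188·0.8092 = 4.198 mg/L.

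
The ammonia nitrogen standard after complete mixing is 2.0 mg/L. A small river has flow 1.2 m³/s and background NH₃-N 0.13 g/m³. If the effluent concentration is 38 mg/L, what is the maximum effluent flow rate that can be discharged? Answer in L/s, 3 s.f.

Mass balance at complete mixing: C_std·(Q_w + Q_r) = Q_w·C_e + Q_r·C_b.
Rearranging, Q_w = Q_r·(C_std − C_b)/(C_e − C_std) = 1.2·(2 − 0.13) / (38 − 2) = 0.06233 m³/s.
= 62.33 L/s.

62.3 L/s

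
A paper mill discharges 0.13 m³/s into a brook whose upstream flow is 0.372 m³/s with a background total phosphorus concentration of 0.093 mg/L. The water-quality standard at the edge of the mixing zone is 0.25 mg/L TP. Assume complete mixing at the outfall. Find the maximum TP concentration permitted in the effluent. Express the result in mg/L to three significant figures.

Mass balance: 0.25·0.502 = 0.13·Cₑ + 0.372·0.093.
Cₑ = (0.1255 − 0.0346) / 0.13 = 0.6993 mg/L.

0.699 mg/L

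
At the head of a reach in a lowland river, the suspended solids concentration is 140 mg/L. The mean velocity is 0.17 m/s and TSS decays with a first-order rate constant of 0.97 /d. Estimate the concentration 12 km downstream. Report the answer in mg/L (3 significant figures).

Travel time t = 12 km / 0.17 m/s = 1.2e+04/0.17 = 7.059e+04 s = 0.817 d.
First-order decay: C = 140·exp(−0.97·0.817) = 140·0.4527 = 63.38 mg/L.

63.4 mg/L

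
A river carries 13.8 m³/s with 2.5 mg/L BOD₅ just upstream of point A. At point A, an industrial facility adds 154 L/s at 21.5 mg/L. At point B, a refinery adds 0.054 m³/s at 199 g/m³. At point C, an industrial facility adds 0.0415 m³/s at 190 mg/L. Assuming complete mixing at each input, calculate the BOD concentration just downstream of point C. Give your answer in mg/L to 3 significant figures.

4.02 mg/L

154 L/s = 0.154 m³/s.
After input A: C = (13.8·2.5 + 0.154·21.5) / 13.95 = 2.71 mg/L.
After input B: C = (13.95·2.71 + 0.054·199) / 14.01 = 3.466 mg/L.
After input C: C = (14.01·3.466 + 0.0415·190) / 14.05 = 4.017 mg/L.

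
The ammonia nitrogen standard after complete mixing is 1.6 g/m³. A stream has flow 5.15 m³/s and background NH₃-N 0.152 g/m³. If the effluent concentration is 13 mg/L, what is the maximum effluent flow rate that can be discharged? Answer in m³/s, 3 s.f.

Mass balance at complete mixing: C_std·(Q_w + Q_r) = Q_w·C_e + Q_r·C_b.
Rearranging, Q_w = Q_r·(C_std − C_b)/(C_e − C_std) = 5.15·(1.6 − 0.152) / (13 − 1.6) = 0.6541 m³/s.

0.654 m³/s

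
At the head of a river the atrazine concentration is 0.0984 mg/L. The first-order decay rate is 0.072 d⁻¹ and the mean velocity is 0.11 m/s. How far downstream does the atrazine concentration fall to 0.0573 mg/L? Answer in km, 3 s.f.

71.4 km

From C = C₀·e^(−kt), t = ln(C₀/C)/k = ln(0.0984/0.0573)/0.072 = 0.5407/0.072 = 7.51 d.
Distance = v·t = 0.11 m/s × 6.489e+05 s = 7.138e+04 m = 71.38 km.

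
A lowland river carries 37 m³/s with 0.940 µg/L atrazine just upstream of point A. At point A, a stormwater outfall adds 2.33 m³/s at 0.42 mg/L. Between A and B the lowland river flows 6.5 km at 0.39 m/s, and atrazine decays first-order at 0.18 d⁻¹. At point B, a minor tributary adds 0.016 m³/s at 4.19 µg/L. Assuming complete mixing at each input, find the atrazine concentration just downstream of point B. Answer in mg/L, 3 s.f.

0.0249 mg/L

0.940 µg/L = 0.00094 mg/L.
After input A: C = (37·0.00094 + 2.33·0.42) / 39.33 = 0.02577 mg/L.
Over the 6.5 km reach to input B (t = 1.667e+04 s = 0.1929 d), decay gives C = 0.02577·exp(−0.18·0.1929) = 0.02489 mg/L.
4.19 µg/L = 0.00419 mg/L.
After input B: C = (39.33·0.02489 + 0.016·0.00419) / 39.35 = 0.02488 mg/L.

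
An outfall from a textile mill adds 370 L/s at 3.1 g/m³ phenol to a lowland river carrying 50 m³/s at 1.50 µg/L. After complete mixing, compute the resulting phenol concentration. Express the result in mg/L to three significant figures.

370 L/s = 0.37 m³/s.
1.50 µg/L = 0.0015 mg/L.
By mass balance at complete mixing, C = (0.37·3.1 + 50·0.0015) / (0.37 + 50) = 1.222/50.37 = 0.02426 mg/L.

0.0243 mg/L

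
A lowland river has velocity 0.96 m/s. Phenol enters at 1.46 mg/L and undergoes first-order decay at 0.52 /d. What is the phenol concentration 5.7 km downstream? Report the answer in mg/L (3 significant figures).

1.41 mg/L

Travel time t = 5.7 km / 0.96 m/s = 5700/0.96 = 5938 s = 0.06872 d.
First-order decay: C = 1.46·exp(−0.52·0.06872) = 1.46·0.9649 = 1.409 mg/L.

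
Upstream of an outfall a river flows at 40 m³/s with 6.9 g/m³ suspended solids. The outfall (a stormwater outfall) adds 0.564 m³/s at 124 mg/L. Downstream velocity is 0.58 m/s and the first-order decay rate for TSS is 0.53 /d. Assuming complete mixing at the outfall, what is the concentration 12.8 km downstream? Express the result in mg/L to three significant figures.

After complete mixing, C₀ = (0.564·124 + 40·6.9) / 40.56 = 8.528 mg/L.
Travel time t = 1.28e+04 m / 0.58 m/s = 2.207e+04 s = 0.2554 d.
C = 8.528·exp(−0.53·0.2554) = 8.528·0.8734 = 7.448 mg/L.

7.45 mg/L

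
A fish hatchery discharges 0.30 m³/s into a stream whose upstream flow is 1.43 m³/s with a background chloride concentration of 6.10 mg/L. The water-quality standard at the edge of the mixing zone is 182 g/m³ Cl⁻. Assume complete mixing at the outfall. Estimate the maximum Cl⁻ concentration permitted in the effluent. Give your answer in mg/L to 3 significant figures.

1020 mg/L

Mass balance: 182·1.73 = 0.3·Cₑ + 1.43·6.1.
Cₑ = (314.9 − 8.723) / 0.3 = 1020 mg/L.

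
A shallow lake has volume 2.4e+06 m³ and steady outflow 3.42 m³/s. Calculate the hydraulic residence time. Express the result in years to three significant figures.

0.0222 yr

Q = 3.42 m³/s × 3.156e+07 s/yr = 1.079e+08 m³/yr.
Hydraulic residence time τ = V/Q = 2.4e+06/1.079e+08 = 0.02224 yr.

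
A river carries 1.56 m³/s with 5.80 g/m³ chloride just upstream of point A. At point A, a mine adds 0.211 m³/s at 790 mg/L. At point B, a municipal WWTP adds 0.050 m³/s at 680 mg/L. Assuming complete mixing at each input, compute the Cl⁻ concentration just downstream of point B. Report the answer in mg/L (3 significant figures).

115 mg/L

After input A: C = (1.56·5.8 + 0.211·790) / 1.771 = 99.23 mg/L.
After input B: C = (1.771·99.23 + 0.05·680) / 1.821 = 115.2 mg/L.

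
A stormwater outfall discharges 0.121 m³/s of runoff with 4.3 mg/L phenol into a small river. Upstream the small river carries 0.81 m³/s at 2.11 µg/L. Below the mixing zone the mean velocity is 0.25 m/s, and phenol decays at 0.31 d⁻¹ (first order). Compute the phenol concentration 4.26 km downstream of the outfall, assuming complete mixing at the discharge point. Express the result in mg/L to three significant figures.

2.11 µg/L = 0.00211 mg/L.
After complete mixing, C₀ = (0.121·4.3 + 0.81·0.00211) / 0.931 = 0.5607 mg/L.
Travel time t = 4260 m / 0.25 m/s = 1.704e+04 s = 0.1972 d.
C = 0.5607·exp(−0.31·0.1972) = 0.5607·0.9407 = 0.5274 mg/L.

0.527 mg/L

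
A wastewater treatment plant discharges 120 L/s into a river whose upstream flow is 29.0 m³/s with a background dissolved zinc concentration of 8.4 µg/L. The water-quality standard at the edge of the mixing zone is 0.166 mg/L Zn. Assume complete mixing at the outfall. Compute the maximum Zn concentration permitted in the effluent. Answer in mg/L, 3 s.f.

120 L/s = 0.12 m³/s.
8.4 µg/L = 0.0084 mg/L.
Mass balance: 0.166·29.12 = 0.12·Cₑ + 29·0.0084.
Cₑ = (4.834 − 0.2436) / 0.12 = 38.25 mg/L.

38.3 mg/L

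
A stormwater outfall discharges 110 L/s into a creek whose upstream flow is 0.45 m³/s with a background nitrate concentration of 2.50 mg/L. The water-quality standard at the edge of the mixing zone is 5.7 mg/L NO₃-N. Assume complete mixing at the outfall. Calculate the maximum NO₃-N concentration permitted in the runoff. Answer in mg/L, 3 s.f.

18.8 mg/L

110 L/s = 0.11 m³/s.
Mass balance: 5.7·0.56 = 0.11·Cₑ + 0.45·2.5.
Cₑ = (3.192 − 1.125) / 0.11 = 18.79 mg/L.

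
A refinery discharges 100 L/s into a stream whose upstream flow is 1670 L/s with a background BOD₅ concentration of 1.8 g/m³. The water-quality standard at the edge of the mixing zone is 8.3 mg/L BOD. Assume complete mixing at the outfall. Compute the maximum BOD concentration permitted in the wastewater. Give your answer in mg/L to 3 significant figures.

117 mg/L

100 L/s = 0.1 m³/s.
1670 L/s = 1.67 m³/s.
Mass balance: 8.3·1.77 = 0.1·Cₑ + 1.67·1.8.
Cₑ = (14.69 − 3.006) / 0.1 = 116.8 mg/L.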